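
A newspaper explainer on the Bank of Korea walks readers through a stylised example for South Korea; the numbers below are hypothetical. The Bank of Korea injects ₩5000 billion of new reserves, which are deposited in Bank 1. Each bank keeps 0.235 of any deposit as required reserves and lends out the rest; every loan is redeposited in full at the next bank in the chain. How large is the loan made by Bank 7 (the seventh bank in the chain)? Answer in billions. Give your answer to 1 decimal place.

Each bank lends a fraction (1 − rr) = 0.7650 of the deposit it receives, so Bank 7 receives 5000·0.7650^6 and lends 5000·0.7650^7 ≈ 766.6551 billion.

₩766.7 billion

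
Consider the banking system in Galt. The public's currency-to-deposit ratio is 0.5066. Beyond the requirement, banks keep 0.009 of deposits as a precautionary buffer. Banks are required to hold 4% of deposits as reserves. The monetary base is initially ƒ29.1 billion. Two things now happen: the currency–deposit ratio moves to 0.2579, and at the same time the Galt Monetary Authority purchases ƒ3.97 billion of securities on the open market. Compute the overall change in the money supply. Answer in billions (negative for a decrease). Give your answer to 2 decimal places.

Before: m₁ = (1 + 0.5066) / (0.04 + 0.009 + 0.5066) ≈ 2.71166, MB₁ = 29.1, so M₁ = 2.71166 × 29.1 ≈ 78.9093 billion.
After: m₂ = (1 + 0.2579) / (0.04 + 0.009 + 0.2579) ≈ 4.09873, MB₂ = 29.1 + 3.97 = 33.07, so M₂ = 4.09873 × 33.07 ≈ 135.545 billion.
ΔM = M₂ − M₁ = 135.545 − 78.9093 = 56.6357 billion.

ƒ56.64 billion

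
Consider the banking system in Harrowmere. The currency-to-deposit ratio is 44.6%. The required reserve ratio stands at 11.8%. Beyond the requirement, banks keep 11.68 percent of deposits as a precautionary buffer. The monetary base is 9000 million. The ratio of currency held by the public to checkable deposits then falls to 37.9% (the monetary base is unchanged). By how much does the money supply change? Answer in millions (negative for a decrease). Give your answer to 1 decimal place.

Initially m₁ = (1 + 0.446) / (0.118 + 0.1168 + 0.446) ≈ 2.123972, so M₁ = 2.123972 × 9000 = 19115.748 million.
After the change m₂ = (1 + 0.379) / (0.118 + 0.1168 + 0.379) ≈ 2.246660, so M₂ = 2.246660 × 9000 = 20219.94 million.
ΔM = M₂ − M₁ = 20219.94 − 19115.748 = 1104.192 million.

1104.2 million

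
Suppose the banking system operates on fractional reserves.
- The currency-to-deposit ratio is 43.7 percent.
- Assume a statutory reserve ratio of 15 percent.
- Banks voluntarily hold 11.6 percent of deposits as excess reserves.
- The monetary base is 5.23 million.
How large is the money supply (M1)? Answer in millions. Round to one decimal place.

10.7 million

The money multiplier is m = (1 + c) / (rr + e + c) = (1 + 0.437) / (0.15 + 0.116 + 0.437) ≈ 2.0441.
So M = m × MB = 2.0441 × 5.23 ≈ 10.6906 million.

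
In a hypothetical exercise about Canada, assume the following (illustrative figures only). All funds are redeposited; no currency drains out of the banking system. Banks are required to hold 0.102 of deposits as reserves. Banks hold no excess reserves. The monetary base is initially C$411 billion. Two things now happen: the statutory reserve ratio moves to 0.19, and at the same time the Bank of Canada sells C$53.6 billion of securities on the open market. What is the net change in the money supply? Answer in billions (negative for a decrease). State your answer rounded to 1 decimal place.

Before: m₁ = 1 / (0.102) ≈ 9.80392, MB₁ = 411, so M₁ = 9.80392 × 411 ≈ 4029.4111 billion.
After: m₂ = 1 / (0.19) ≈ 5.26316, MB₂ = 411 − 53.6 = 357.4, so M₂ = 5.26316 × 357.4 ≈ 1881.0534 billion.
ΔM = M₂ − M₁ = 1881.0534 − 4029.4111 = -2148.3577 billion.

-2148.4 billion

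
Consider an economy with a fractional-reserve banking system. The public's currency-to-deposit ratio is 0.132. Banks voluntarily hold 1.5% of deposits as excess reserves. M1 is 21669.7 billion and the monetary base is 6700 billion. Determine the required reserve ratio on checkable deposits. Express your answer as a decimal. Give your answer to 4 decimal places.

Using m = M/MB = 21669.7/6700 ≈ 3.234284. Since m = (1 + c)/(c + rr + e), the denominator satisfies c + rr + e = (1 + c)/m = (1 + 0.132) / 3.234284 ≈ 0.350000.
With c = 0.132 and e = 0.015, the required reserve ratio on checkable deposits is 0.350000 − 0.132 − 0.015 = 0.203.

0.2030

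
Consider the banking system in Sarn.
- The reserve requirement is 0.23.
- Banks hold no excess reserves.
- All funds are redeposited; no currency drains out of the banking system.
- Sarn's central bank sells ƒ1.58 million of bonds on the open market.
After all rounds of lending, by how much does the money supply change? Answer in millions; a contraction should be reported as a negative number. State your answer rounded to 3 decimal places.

-6.870 million

The simple money multiplier is m = 1/rr = 1/0.23 ≈ 4.34783.
An open-market sale reduces the monetary base by 1.58 million, so ΔM = m × ΔMB = 4.34783 × (−1.58) ≈ -6.8696 million.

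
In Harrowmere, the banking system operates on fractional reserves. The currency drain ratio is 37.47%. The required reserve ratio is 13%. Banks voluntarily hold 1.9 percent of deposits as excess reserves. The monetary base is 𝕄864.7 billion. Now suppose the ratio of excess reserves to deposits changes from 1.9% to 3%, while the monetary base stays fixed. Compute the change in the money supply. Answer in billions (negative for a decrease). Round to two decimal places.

Initially m₁ = (1 + 0.3747) / (0.13 + 0.019 + 0.3747) ≈ 2.624976, so M₁ = 2.624976 × 864.7 ≈ 2269.8167 billion.
After the change m₂ = (1 + 0.3747) / (0.13 + 0.03 + 0.3747) ≈ 2.570974, so M₂ = 2.570974 × 864.7 ≈ 2223.1212 billion.
ΔM = M₂ − M₁ = 2223.1212 − 2269.8167 = -46.6955 billion.

-46.70 billion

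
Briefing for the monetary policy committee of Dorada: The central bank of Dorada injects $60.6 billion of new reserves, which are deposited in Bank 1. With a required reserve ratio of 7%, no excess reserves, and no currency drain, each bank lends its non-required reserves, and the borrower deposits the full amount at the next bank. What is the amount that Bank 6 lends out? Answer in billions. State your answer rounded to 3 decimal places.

Each bank lends a fraction (1 − rr) = 0.9300 of the deposit it receives, so Bank 6 receives 60.6·0.9300^5 and lends 60.6·0.9300^6 ≈ 39.2076 billion.

$39.208 billion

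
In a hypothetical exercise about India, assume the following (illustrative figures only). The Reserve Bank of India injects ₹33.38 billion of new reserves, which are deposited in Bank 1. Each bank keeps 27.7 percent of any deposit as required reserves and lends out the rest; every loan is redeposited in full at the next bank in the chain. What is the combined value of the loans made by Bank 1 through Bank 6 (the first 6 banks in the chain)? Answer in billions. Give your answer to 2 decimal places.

Bank i lends (1 − rr)^i of the original deposit: Bank 1 lends 33.38·0.7230 ≈ 24.1337, Bank 2 lends 33.38·0.7230² ≈ 17.4487, and so on.
Summing a geometric series: total = 33.38·[0.7230·(1 − 0.7230^6) / (1 − 0.7230)] ≈ 74.6810 billion.

₹74.68 billion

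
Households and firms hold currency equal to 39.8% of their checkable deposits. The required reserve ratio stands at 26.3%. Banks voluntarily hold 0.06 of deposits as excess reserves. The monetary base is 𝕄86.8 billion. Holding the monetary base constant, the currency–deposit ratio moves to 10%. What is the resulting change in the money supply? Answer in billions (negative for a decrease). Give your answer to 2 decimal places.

𝕄57.42 billion

Initially m₁ = (1 + 0.398) / (0.263 + 0.06 + 0.398) ≈ 1.93897, so M₁ = 1.93897 × 86.8 ≈ 168.3026 billion.
After the change m₂ = (1 + 0.1) / (0.263 + 0.06 + 0.1) ≈ 2.60047, so M₂ = 2.60047 × 86.8 ≈ 225.7208 billion.
ΔM = M₂ − M₁ = 225.7208 − 168.3026 = 57.4182 billion.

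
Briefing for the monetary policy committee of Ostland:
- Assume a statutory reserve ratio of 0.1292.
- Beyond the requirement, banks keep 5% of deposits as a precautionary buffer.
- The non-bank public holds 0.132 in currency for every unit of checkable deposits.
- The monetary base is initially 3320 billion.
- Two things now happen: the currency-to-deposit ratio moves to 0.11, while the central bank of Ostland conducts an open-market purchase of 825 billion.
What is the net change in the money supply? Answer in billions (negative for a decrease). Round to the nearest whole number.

Before: m₁ = (1 + 0.132) / (0.1292 + 0.05 + 0.132) ≈ 3.63753, MB₁ = 3320, so M₁ = 3.63753 × 3320 = 12076.5996 billion.
After: m₂ = (1 + 0.11) / (0.1292 + 0.05 + 0.11) ≈ 3.83817, MB₂ = 3320 + 825 = 4145, so M₂ = 3.83817 × 4145 ≈ 15909.2146 billion.
ΔM = M₂ − M₁ = 15909.2146 − 12076.5996 = 3832.615 billion.

3833 billion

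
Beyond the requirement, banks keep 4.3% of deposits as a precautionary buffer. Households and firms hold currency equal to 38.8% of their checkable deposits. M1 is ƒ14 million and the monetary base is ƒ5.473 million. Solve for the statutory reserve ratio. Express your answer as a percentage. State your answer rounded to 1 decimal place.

11.2%

Using m = M/MB = 14/5.473 ≈ 2.558012. Since m = (1 + c)/(c + rr + e), the denominator satisfies c + rr + e = (1 + c)/m = (1 + 0.388) / 2.558012 ≈ 0.542609.
With c = 0.388 and e = 0.043, the statutory reserve ratio is 0.542609 − 0.388 − 0.043 = 0.111609.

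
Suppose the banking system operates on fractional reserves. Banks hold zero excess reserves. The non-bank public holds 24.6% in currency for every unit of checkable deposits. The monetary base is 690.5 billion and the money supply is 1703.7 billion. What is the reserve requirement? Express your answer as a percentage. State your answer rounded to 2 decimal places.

Using m = M/MB = 1703.7/690.5 ≈ 2.467343. Since m = (1 + c)/(c + rr + e), the denominator satisfies c + rr + e = (1 + c)/m = (1 + 0.246) / 2.467343 ≈ 0.504997.
With c = 0.246 and e = 0, the reserve requirement is 0.504997 − 0.246 − 0 = 0.258997.

25.90%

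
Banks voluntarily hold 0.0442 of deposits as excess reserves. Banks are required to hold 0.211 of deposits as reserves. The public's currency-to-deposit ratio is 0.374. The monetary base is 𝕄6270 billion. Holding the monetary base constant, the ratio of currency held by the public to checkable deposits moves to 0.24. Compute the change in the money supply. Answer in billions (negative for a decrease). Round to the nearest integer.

𝕄2008 billion

Initially m₁ = (1 + 0.374) / (0.211 + 0.0442 + 0.374) ≈ 2.18373, so M₁ = 2.18373 × 6270 = 13691.9871 billion.
After the change m₂ = (1 + 0.24) / (0.211 + 0.0442 + 0.24) ≈ 2.50404, so M₂ = 2.50404 × 6270 = 15700.3308 billion.
ΔM = M₂ − M₁ = 15700.3308 − 13691.9871 = 2008.3437 billion.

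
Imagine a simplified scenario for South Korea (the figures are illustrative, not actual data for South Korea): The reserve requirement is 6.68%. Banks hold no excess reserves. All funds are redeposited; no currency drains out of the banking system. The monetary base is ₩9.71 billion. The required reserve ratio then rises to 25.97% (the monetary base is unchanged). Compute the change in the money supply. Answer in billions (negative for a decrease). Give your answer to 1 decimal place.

-108.0 billion

Initially m₁ = 1 / (0.0668) ≈ 14.9701, so M₁ = 14.9701 × 9.71 ≈ 145.3597 billion.
After the change m₂ = 1 / (0.2597) ≈ 3.8506, so M₂ = 3.8506 × 9.71 ≈ 37.3893 billion.
ΔM = M₂ − M₁ = 37.3893 − 145.3597 = -107.9704 billion.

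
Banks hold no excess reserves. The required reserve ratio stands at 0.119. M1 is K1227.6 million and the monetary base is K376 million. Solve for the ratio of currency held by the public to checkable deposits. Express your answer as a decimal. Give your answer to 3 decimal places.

0.270

Using m = M/MB = 1227.6/376 ≈ 3.264894. From m = (1 + c)/(c + rr + e), rearranging gives 1 + c = m·(c + rr + e), so c·(1 − m) = m·(rr + e) − 1.
Hence c = [m·(rr + e) − 1]/(1 − m) = [3.264894 × (0.119 + 0) − 1] / (1 − 3.264894) ≈ 0.269981.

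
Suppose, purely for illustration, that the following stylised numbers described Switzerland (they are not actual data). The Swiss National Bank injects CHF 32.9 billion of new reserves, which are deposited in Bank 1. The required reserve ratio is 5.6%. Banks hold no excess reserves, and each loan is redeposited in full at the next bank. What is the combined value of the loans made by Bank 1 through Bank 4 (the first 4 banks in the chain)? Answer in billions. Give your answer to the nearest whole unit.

Bank i lends (1 − rr)^i of the original deposit: Bank 1 lends 32.9·0.9440 = 31.0576, Bank 2 lends 32.9·0.9440² ≈ 29.3184, and so on.
Summing a geometric series: total = 32.9·[0.9440·(1 − 0.9440^4) / (1 − 0.9440)] ≈ 114.1792 billion.

CHF 114 billion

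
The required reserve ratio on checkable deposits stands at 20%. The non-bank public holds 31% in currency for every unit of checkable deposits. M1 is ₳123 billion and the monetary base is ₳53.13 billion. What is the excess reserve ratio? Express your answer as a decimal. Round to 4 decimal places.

Using m = M/MB = 123/53.13 ≈ 2.315076. Since m = (1 + c)/(c + rr + e), the denominator satisfies c + rr + e = (1 + c)/m = (1 + 0.31) / 2.315076 ≈ 0.565856.
With c = 0.31 and rr = 0.2, the excess reserve ratio is 0.565856 − 0.31 − 0.2 = 0.055856.

0.0559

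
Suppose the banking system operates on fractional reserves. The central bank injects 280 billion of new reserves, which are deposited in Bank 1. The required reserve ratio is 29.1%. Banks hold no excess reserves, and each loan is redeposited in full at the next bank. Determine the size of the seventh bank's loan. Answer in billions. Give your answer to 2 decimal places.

Each bank lends a fraction (1 − rr) = 0.7090 of the deposit it receives, so Bank 7 receives 280·0.7090^6 and lends 280·0.7090^7 ≈ 25.2163 billion.

25.22 billion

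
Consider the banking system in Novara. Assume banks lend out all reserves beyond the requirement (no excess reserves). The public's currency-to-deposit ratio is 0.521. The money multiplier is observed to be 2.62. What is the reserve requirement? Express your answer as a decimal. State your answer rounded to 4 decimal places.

Using m = 2.62. Since m = (1 + c)/(c + rr + e), the denominator satisfies c + rr + e = (1 + c)/m = (1 + 0.521) / 2.62 ≈ 0.580534.
With c = 0.521 and e = 0, the reserve requirement is 0.580534 − 0.521 − 0 = 0.059534.

0.0595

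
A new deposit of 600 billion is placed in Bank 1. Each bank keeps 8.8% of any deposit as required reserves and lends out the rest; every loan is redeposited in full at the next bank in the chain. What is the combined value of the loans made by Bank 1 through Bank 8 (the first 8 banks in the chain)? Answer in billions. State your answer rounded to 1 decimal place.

3242.3 billion

Bank i lends (1 − rr)^i of the original deposit: Bank 1 lends 600·0.9120 = 547.2000, Bank 2 lends 600·0.9120² = 499.0464, and so on.
Summing a geometric series: total = 600·[0.9120·(1 − 0.9120^8) / (1 − 0.9120)] ≈ 3242.2558 billion.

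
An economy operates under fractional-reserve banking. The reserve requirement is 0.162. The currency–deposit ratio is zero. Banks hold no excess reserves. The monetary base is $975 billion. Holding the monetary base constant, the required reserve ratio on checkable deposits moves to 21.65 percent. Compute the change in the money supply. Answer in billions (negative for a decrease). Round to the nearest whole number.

-1515 billion

Initially m₁ = 1 / (0.162) ≈ 6.1728, so M₁ = 6.1728 × 975 = 6018.48 billion.
After the change m₂ = 1 / (0.2165) ≈ 4.6189, so M₂ = 4.6189 × 975 = 4503.4275 billion.
ΔM = M₂ − M₁ = 4503.4275 − 6018.48 = -1515.0525 billion.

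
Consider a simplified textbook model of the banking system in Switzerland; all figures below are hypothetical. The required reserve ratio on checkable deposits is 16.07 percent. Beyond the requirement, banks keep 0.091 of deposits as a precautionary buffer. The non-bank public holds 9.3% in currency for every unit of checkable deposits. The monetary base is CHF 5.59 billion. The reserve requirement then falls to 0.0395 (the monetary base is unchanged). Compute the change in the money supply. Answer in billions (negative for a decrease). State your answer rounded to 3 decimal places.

CHF 9.612 billion

Initially m₁ = (1 + 0.093) / (0.1607 + 0.091 + 0.093) ≈ 3.17087, so M₁ = 3.17087 × 5.59 ≈ 17.7252 billion.
After the change m₂ = (1 + 0.093) / (0.0395 + 0.091 + 0.093) ≈ 4.89038, so M₂ = 4.89038 × 5.59 ≈ 27.3372 billion.
ΔM = M₂ − M₁ = 27.3372 − 17.7252 = 9.612 billion.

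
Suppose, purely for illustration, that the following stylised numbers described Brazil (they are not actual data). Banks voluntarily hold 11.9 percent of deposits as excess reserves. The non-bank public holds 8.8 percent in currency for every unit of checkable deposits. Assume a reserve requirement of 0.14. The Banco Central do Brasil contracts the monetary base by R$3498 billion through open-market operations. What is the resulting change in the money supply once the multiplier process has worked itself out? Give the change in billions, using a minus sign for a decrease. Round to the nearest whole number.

The money multiplier is m = (1 + c) / (rr + e + c) = (1 + 0.088) / (0.14 + 0.119 + 0.088) ≈ 3.13545.
The sale removes 3498 billion of base, so ΔM = m × ΔMB = 3.13545 × (−3498) = -10967.8041 billion.

-10968 billion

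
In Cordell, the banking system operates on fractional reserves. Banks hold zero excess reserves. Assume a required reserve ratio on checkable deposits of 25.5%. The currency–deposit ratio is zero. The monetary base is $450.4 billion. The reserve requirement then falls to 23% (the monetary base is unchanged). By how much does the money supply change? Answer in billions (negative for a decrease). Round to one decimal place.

$192.0 billion

Initially m₁ = 1 / (0.255) ≈ 3.92157, so M₁ = 3.92157 × 450.4 ≈ 1766.2751 billion.
After the change m₂ = 1 / (0.23) ≈ 4.34783, so M₂ = 4.34783 × 450.4 ≈ 1958.2626 billion.
ΔM = M₂ − M₁ = 1958.2626 − 1766.2751 = 191.9875 billion.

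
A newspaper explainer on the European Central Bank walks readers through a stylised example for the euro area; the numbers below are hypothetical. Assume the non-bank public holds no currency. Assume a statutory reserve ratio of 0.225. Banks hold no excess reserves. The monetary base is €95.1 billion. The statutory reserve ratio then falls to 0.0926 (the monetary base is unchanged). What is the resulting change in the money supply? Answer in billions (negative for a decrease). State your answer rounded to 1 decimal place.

€604.3 billion

Initially m₁ = 1 / (0.225) ≈ 4.4444, so M₁ = 4.4444 × 95.1 ≈ 422.6624 billion.
After the change m₂ = 1 / (0.0926) ≈ 10.7991, so M₂ = 10.7991 × 95.1 ≈ 1026.9944 billion.
ΔM = M₂ − M₁ = 1026.9944 − 422.6624 = 604.332 billion.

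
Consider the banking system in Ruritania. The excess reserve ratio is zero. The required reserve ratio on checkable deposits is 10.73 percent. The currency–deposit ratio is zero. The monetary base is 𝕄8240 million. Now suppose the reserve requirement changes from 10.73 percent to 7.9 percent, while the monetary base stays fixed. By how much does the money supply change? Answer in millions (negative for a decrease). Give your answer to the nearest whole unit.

Initially m₁ = 1 / (0.1073) ≈ 9.31966, so M₁ = 9.31966 × 8240 = 76793.9984 million.
After the change m₂ = 1 / (0.079) ≈ 12.65823, so M₂ = 12.65823 × 8240 = 104303.8152 million.
ΔM = M₂ − M₁ = 104303.8152 − 76793.9984 = 27509.8168 million.

𝕄27510 million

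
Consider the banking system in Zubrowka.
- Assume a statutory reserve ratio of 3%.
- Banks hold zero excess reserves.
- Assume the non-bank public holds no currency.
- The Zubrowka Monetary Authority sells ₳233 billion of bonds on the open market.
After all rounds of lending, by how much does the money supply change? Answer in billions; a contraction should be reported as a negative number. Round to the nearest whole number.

The simple money multiplier is m = 1/rr = 1/0.03 ≈ 33.3333.
An open-market sale reduces the monetary base by 233 billion, so ΔM = m × ΔMB = 33.3333 × (−233) = -7766.6589 billion.

-7767 billion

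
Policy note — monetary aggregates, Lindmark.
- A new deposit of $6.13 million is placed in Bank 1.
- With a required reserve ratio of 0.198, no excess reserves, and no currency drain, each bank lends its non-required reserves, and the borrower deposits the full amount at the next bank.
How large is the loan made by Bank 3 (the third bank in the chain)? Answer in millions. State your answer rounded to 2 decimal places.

$3.16 million

Each bank lends a fraction (1 − rr) = 0.8020 of the deposit it receives, so Bank 3 receives 6.13·0.8020^2 and lends 6.13·0.8020^3 ≈ 3.1622 million.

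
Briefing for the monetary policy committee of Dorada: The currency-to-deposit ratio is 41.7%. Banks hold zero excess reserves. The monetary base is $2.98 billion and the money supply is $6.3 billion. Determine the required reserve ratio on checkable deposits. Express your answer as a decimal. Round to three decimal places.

Using m = M/MB = 6.3/2.98 ≈ 2.114094. Since m = (1 + c)/(c + rr + e), the denominator satisfies c + rr + e = (1 + c)/m = (1 + 0.417) / 2.114094 ≈ 0.670263.
With c = 0.417 and e = 0, the required reserve ratio on checkable deposits is 0.670263 − 0.417 − 0 = 0.253263.

0.253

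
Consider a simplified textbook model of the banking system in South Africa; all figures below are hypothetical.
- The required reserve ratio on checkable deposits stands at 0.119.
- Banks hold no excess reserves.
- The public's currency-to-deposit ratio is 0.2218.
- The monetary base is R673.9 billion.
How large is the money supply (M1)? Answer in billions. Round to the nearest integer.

R2416 billion

The money multiplier is m = (1 + c) / (rr + c) = (1 + 0.2218) / (0.119 + 0.2218) ≈ 3.5851.
So M = m × MB = 3.5851 × 673.9 ≈ 2415.9989 billion.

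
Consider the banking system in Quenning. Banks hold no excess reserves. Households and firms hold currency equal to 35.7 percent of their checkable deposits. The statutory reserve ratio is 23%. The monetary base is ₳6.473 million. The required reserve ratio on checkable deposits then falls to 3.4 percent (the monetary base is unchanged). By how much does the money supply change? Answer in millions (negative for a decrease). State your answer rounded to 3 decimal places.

Initially m₁ = (1 + 0.357) / (0.23 + 0.357) ≈ 2.31175, so M₁ = 2.31175 × 6.473 ≈ 14.964 million.
After the change m₂ = (1 + 0.357) / (0.034 + 0.357) ≈ 3.47059, so M₂ = 3.47059 × 6.473 ≈ 22.4651 million.
ΔM = M₂ − M₁ = 22.4651 − 14.964 = 7.5011 million.

₳7.501 million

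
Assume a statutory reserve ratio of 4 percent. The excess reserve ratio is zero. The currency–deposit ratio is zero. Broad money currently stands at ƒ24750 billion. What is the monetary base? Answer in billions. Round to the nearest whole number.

ƒ990 billion

With no currency drain and no excess reserves, the money multiplier is m = 1/rr = 1/0.04 = 25.
The monetary base is MB = M / m = 24750 / 25 = 990 billion.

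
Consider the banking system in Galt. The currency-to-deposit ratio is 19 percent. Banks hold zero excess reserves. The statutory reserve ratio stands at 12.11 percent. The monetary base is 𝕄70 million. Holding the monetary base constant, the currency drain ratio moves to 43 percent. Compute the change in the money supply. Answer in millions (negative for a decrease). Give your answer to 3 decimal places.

Initially m₁ = (1 + 0.19) / (0.1211 + 0.19) ≈ 3.825137, so M₁ = 3.825137 × 70 ≈ 267.7596 million.
After the change m₂ = (1 + 0.43) / (0.1211 + 0.43) ≈ 2.594810, so M₂ = 2.594810 × 70 = 181.6367 million.
ΔM = M₂ − M₁ = 181.6367 − 267.7596 = -86.1229 million.

-86.123 million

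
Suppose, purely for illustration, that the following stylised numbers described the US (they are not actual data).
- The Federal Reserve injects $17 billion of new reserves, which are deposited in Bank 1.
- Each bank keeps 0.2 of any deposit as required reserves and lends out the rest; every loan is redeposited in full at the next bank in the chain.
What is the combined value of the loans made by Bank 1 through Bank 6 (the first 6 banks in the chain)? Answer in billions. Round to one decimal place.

$50.2 billion

Bank i lends (1 − rr)^i of the original deposit: Bank 1 lends 17·0.8000 = 13.6000, Bank 2 lends 17·0.8000² = 10.8800, and so on.
Summing a geometric series: total = 17·[0.8000·(1 − 0.8000^6) / (1 − 0.8000)] ≈ 50.1742 billion.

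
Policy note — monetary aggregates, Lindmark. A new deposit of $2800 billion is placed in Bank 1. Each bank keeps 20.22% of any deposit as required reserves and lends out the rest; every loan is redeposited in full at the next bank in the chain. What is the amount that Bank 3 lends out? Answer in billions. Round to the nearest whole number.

Each bank lends a fraction (1 − rr) = 0.7978 of the deposit it receives, so Bank 3 receives 2800·0.7978^2 and lends 2800·0.7978^3 ≈ 1421.8053 billion.

$1422 billion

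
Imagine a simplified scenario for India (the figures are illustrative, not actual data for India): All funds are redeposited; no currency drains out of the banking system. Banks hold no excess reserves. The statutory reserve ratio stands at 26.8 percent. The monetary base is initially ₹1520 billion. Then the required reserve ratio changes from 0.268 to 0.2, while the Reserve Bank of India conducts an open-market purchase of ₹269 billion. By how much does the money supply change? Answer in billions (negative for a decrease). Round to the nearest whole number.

₹3273 billion

Before: m₁ = 1 / (0.268) ≈ 3.73134, MB₁ = 1520, so M₁ = 3.73134 × 1520 = 5671.6368 billion.
After: m₂ = 1 / (0.2) = 5, MB₂ = 1520 + 269 = 1789, so M₂ = 5 × 1789 = 8945 billion.
ΔM = M₂ − M₁ = 8945 − 5671.6368 = 3273.3632 billion.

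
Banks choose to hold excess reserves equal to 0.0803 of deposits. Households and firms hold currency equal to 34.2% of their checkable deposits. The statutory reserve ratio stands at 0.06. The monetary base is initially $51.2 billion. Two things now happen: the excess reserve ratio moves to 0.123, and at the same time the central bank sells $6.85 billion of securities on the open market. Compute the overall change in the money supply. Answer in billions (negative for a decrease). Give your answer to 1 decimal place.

-29.1 billion

Before: m₁ = (1 + 0.342) / (0.06 + 0.0803 + 0.342) ≈ 2.7825, MB₁ = 51.2, so M₁ = 2.7825 × 51.2 = 142.464 billion.
After: m₂ = (1 + 0.342) / (0.06 + 0.123 + 0.342) ≈ 2.5562, MB₂ = 51.2 − 6.85 = 44.35, so M₂ = 2.5562 × 44.35 ≈ 113.3675 billion.
ΔM = M₂ − M₁ = 113.3675 − 142.464 = -29.0965 billion.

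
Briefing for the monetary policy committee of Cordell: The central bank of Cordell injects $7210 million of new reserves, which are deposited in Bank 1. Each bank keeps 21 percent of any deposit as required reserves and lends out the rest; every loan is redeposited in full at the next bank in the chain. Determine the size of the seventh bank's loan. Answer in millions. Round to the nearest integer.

Each bank lends a fraction (1 − rr) = 0.7900 of the deposit it receives, so Bank 7 receives 7210·0.7900^6 and lends 7210·0.7900^7 ≈ 1384.6018 million.

$1385 million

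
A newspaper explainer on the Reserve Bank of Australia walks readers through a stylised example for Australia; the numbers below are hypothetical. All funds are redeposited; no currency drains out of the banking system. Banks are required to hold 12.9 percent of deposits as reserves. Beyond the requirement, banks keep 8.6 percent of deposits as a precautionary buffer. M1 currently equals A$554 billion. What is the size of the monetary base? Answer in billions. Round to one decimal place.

A$119.1 billion

The money multiplier is m = 1 / (rr + e) = 1 / (0.129 + 0.086) ≈ 4.65116.
MB = M / m = 554 / 4.65116 ≈ 119.1101 billion.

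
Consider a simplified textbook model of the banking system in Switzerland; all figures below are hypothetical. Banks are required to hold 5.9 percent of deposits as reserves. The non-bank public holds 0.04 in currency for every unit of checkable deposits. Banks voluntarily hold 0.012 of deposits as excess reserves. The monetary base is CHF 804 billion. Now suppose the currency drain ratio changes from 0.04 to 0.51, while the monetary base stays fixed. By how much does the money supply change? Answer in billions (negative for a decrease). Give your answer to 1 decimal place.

-5443.4 billion

Initially m₁ = (1 + 0.04) / (0.059 + 0.012 + 0.04) ≈ 9.36937, so M₁ = 9.36937 × 804 ≈ 7532.9735 billion.
After the change m₂ = (1 + 0.51) / (0.059 + 0.012 + 0.51) ≈ 2.59897, so M₂ = 2.59897 × 804 ≈ 2089.5719 billion.
ΔM = M₂ − M₁ = 2089.5719 − 7532.9735 = -5443.4016 billion.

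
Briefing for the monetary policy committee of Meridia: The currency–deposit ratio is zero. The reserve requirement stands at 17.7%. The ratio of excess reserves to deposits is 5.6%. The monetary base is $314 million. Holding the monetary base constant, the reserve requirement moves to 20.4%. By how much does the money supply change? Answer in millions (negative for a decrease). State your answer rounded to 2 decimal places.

-139.95 million

Initially m₁ = 1 / (0.177 + 0.056) ≈ 4.291845, so M₁ = 4.291845 × 314 ≈ 1347.6393 million.
After the change m₂ = 1 / (0.204 + 0.056) ≈ 3.846154, so M₂ = 3.846154 × 314 ≈ 1207.6924 million.
ΔM = M₂ − M₁ = 1207.6924 − 1347.6393 = -139.9469 million.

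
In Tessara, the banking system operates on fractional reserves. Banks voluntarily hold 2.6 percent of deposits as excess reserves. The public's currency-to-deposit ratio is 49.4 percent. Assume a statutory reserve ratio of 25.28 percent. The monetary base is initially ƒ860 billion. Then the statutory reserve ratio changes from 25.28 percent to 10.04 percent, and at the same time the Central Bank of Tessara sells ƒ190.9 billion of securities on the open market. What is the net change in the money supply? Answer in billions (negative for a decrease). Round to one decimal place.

Before: m₁ = (1 + 0.494) / (0.2528 + 0.026 + 0.494) ≈ 1.93323, MB₁ = 860, so M₁ = 1.93323 × 860 = 1662.5778 billion.
After: m₂ = (1 + 0.494) / (0.1004 + 0.026 + 0.494) ≈ 2.40812, MB₂ = 860 − 190.9 = 669.1, so M₂ = 2.40812 × 669.1 ≈ 1611.2731 billion.
ΔM = M₂ − M₁ = 1611.2731 − 1662.5778 = -51.3047 billion.

-51.3 billion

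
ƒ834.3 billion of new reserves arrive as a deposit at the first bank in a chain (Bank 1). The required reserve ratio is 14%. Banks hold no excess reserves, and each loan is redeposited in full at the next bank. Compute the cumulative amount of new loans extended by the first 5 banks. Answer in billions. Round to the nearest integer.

Bank i lends (1 − rr)^i of the original deposit: Bank 1 lends 834.3·0.8600 = 717.4980, Bank 2 lends 834.3·0.8600² ≈ 617.0483, and so on.
Summing a geometric series: total = 834.3·[0.8600·(1 − 0.8600^5) / (1 − 0.8600)] ≈ 2714.0540 billion.

ƒ2714 billion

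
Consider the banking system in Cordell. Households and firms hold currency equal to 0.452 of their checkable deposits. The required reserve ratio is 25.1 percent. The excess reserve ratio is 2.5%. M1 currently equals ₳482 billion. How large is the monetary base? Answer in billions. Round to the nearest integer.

The money multiplier is m = (1 + c) / (rr + e + c) = (1 + 0.452) / (0.251 + 0.025 + 0.452) ≈ 1.9945.
MB = M / m = 482 / 1.9945 ≈ 241.6646 billion.

₳242 billion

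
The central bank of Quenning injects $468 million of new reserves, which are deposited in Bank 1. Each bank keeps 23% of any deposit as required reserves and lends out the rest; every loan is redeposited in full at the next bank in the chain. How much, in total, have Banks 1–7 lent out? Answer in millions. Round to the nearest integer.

$1315 million

Bank i lends (1 − rr)^i of the original deposit: Bank 1 lends 468·0.7700 = 360.3600, Bank 2 lends 468·0.7700² = 277.4772, and so on.
Summing a geometric series: total = 468·[0.7700·(1 − 0.7700^7) / (1 − 0.7700)] ≈ 1315.3371 million.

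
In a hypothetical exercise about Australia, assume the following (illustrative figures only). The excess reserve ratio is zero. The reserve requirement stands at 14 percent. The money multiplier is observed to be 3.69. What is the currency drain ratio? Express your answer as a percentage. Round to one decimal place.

18.0%

Using m = 3.69. From m = (1 + c)/(c + rr + e), rearranging gives 1 + c = m·(c + rr + e), so c·(1 − m) = m·(rr + e) − 1.
Hence c = [m·(rr + e) − 1]/(1 − m) = [3.69 × (0.14 + 0) − 1] / (1 − 3.69) ≈ 0.179703.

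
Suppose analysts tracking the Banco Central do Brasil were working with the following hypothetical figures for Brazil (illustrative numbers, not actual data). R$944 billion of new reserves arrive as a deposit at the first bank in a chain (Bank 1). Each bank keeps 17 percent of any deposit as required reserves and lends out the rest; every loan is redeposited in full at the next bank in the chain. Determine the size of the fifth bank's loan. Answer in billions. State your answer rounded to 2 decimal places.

Each bank lends a fraction (1 − rr) = 0.8300 of the deposit it receives, so Bank 5 receives 944·0.8300^4 and lends 944·0.8300^5 ≈ 371.8454 billion.

R$371.85 billion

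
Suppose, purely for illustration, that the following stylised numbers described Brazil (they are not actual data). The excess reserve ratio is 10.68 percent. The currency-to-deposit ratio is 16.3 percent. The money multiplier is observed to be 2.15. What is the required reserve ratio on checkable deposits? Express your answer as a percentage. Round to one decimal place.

27.1%

Using m = 2.15. Since m = (1 + c)/(c + rr + e), the denominator satisfies c + rr + e = (1 + c)/m = (1 + 0.163) / 2.15 ≈ 0.540930.
With c = 0.163 and e = 0.1068, the required reserve ratio on checkable deposits is 0.540930 − 0.163 − 0.1068 = 0.27113.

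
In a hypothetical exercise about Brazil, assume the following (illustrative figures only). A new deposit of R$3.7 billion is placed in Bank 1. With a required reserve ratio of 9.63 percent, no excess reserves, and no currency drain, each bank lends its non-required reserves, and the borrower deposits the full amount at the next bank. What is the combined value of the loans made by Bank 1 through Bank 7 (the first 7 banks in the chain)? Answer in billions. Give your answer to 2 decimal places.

Bank i lends (1 − rr)^i of the original deposit: Bank 1 lends 3.7·0.9037 ≈ 3.3437, Bank 2 lends 3.7·0.9037² ≈ 3.0217, and so on.
Summing a geometric series: total = 3.7·[0.9037·(1 − 0.9037^7) / (1 − 0.9037)] ≈ 17.6305 billion.

R$17.63 billion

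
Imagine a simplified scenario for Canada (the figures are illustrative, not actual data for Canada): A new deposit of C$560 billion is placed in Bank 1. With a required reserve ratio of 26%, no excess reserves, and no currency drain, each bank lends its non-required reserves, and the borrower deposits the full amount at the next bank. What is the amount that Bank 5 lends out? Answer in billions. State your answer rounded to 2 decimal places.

Each bank lends a fraction (1 − rr) = 0.7400 of the deposit it receives, so Bank 5 receives 560·0.7400^4 and lends 560·0.7400^5 ≈ 124.2644 billion.

C$124.26 billion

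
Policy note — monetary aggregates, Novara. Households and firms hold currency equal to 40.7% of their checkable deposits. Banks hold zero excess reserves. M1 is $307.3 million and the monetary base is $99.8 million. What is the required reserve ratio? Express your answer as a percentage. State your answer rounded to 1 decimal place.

5.0%

Using m = M/MB = 307.3/99.8 ≈ 3.079158. Since m = (1 + c)/(c + rr + e), the denominator satisfies c + rr + e = (1 + c)/m = (1 + 0.407) / 3.079158 ≈ 0.456943.
With c = 0.407 and e = 0, the required reserve ratio is 0.456943 − 0.407 − 0 = 0.049943.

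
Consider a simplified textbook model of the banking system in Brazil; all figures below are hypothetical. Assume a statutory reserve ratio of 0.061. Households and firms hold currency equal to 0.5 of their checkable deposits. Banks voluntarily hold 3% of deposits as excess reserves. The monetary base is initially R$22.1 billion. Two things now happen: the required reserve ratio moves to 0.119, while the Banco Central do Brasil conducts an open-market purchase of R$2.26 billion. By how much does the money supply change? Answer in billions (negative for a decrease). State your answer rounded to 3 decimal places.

R$0.211 billion

Before: m₁ = (1 + 0.5) / (0.061 + 0.03 + 0.5) ≈ 2.538071, MB₁ = 22.1, so M₁ = 2.538071 × 22.1 ≈ 56.0914 billion.
After: m₂ = (1 + 0.5) / (0.119 + 0.03 + 0.5) ≈ 2.311248, MB₂ = 22.1 + 2.26 = 24.36, so M₂ = 2.311248 × 24.36 ≈ 56.302 billion.
ΔM = M₂ − M₁ = 56.302 − 56.0914 = 0.2106 billion.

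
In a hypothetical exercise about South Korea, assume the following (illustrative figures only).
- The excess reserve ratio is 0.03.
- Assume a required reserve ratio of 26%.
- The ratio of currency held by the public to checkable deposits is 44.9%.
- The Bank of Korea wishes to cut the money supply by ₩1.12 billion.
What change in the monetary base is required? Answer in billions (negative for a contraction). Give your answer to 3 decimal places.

The money multiplier is m = (1 + c) / (rr + e + c) = (1 + 0.449) / (0.26 + 0.03 + 0.449) ≈ 1.96076.
ΔMB = ΔM / m = (−1.12) / 1.96076 ≈ -0.5712 billion.

-0.571 billion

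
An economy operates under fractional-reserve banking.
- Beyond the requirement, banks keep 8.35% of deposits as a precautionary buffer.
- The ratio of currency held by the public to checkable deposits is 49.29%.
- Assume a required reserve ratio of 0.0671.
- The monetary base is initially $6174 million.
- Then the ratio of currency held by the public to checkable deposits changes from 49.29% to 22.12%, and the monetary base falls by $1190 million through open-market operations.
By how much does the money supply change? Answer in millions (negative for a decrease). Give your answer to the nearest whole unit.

Before: m₁ = (1 + 0.4929) / (0.0671 + 0.0835 + 0.4929) ≈ 2.31997, MB₁ = 6174, so M₁ = 2.31997 × 6174 ≈ 14323.4948 million.
After: m₂ = (1 + 0.2212) / (0.0671 + 0.0835 + 0.2212) ≈ 3.28456, MB₂ = 6174 − 1190 = 4984, so M₂ = 3.28456 × 4984 ≈ 16370.247 million.
ΔM = M₂ − M₁ = 16370.247 − 14323.4948 = 2046.7522 million.

$2047 million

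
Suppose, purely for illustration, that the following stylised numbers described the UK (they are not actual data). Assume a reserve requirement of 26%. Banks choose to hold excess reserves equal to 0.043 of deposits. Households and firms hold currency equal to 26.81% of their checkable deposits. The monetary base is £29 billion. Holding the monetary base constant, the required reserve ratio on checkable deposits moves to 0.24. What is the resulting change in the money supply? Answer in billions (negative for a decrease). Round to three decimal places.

Initially m₁ = (1 + 0.2681) / (0.26 + 0.043 + 0.2681) ≈ 2.220452, so M₁ = 2.220452 × 29 ≈ 64.3931 billion.
After the change m₂ = (1 + 0.2681) / (0.24 + 0.043 + 0.2681) ≈ 2.301034, so M₂ = 2.301034 × 29 ≈ 66.73 billion.
ΔM = M₂ − M₁ = 66.73 − 64.3931 = 2.3369 billion.

£2.337 billion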